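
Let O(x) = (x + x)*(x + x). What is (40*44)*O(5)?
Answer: 176000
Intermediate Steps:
O(x) = 4*x² (O(x) = (2*x)*(2*x) = 4*x²)
(40*44)*O(5) = (40*44)*(4*5²) = 1760*(4*25) = 1760*100 = 176000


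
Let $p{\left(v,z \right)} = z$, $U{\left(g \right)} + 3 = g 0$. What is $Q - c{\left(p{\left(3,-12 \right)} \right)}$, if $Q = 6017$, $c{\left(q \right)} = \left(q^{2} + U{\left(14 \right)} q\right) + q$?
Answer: $5849$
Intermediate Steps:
$U{\left(g \right)} = -3$ ($U{\left(g \right)} = -3 + g 0 = -3 + 0 = -3$)
$c{\left(q \right)} = q^{2} - 2 q$ ($c{\left(q \right)} = \left(q^{2} - 3 q\right) + q = q^{2} - 2 q$)
$Q - c{\left(p{\left(3,-12 \right)} \right)} = 6017 - - 12 \left(-2 - 12\right) = 6017 - \left(-12\right) \left(-14\right) = 6017 - 168 = 5849$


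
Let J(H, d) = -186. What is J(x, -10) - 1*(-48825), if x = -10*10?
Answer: 48639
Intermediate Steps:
x = -100
J(x, -10) - 1*(-48825) = -186 - 1*(-48825) = -186 + 48825 = 48639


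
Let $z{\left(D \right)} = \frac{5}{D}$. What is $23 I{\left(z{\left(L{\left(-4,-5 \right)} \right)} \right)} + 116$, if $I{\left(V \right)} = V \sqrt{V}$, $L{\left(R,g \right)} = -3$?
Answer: $116 - \frac{115 i \sqrt{15}}{9} \approx 116.0 - 49.488 i$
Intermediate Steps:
$I{\left(V \right)} = V^{\frac{3}{2}}$
$23 I{\left(z{\left(L{\left(-4,-5 \right)} \right)} \right)} + 116 = 23 \left(\frac{5}{-3}\right)^{\frac{3}{2}} + 116 = 23 \left(5 \left(- \frac{1}{3}\right)\right)^{\frac{3}{2}} + 116 = 23 \left(- \frac{5}{3}\right)^{\frac{3}{2}} + 116 = 23 \left(- \frac{5 i \sqrt{15}}{9}\right) + 116 = - \frac{115 i \sqrt{15}}{9} + 116 = 116 - \frac{115 i \sqrt{15}}{9}$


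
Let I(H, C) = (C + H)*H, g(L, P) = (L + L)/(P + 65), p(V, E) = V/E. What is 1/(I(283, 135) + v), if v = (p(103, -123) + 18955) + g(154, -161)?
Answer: 328/45016345 ≈ 7.2862e-6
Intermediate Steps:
g(L, P) = 2*L/(65 + P) (g(L, P) = (2*L)/(65 + P) = 2*L/(65 + P))
I(H, C) = H*(C + H)
v = 6215913/328 (v = (103/(-123) + 18955) + 2*154/(65 - 161) = (103*(-1/123) + 18955) + 2*154/(-96) = (-103/123 + 18955) + 2*154*(-1/96) = 2331362/123 - 77/24 = 6215913/328 ≈ 18951.)
1/(I(283, 135) + v) = 1/(283*(135 + 283) + 6215913/328) = 1/(283*418 + 6215913/328) = 1/(118294 + 6215913/328) = 1/(45016345/328) = 328/45016345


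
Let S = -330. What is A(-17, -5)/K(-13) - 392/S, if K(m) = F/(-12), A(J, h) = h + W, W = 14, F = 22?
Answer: -614/165 ≈ -3.7212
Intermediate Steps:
A(J, h) = 14 + h (A(J, h) = h + 14 = 14 + h)
K(m) = -11/6 (K(m) = 22/(-12) = 22*(-1/12) = -11/6)
A(-17, -5)/K(-13) - 392/S = (14 - 5)/(-11/6) - 392/(-330) = 9*(-6/11) - 392*(-1/330) = -54/11 + 196/165 = -614/165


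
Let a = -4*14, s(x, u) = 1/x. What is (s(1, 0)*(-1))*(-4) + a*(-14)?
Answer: 788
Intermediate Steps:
s(x, u) = 1/x
a = -56
(s(1, 0)*(-1))*(-4) + a*(-14) = (-1/1)*(-4) - 56*(-14) = (1*(-1))*(-4) + 784 = -1*(-4) + 784 = 4 + 784 = 788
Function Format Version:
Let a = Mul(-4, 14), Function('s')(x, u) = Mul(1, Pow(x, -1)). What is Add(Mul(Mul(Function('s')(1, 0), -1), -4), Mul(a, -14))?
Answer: 788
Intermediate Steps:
Function('s')(x, u) = Pow(x, -1)
a = -56
Add(Mul(Mul(Function('s')(1, 0), -1), -4), Mul(a, -14)) = Add(Mul(Mul(Pow(1, -1), -1), -4), Mul(-56, -14)) = Add(Mul(Mul(1, -1), -4), 784) = Add(Mul(-1, -4), 784) = Add(4, 784) = 788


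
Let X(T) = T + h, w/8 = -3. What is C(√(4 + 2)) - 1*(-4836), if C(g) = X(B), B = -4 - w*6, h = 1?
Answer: 4977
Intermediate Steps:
w = -24 (w = 8*(-3) = -24)
B = 140 (B = -4 - (-24)*6 = -4 - 1*(-144) = -4 + 144 = 140)
X(T) = 1 + T (X(T) = T + 1 = 1 + T)
C(g) = 141 (C(g) = 1 + 140 = 141)
C(√(4 + 2)) - 1*(-4836) = 141 - 1*(-4836) = 141 + 4836 = 4977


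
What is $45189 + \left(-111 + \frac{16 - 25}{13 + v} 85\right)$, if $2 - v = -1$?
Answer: $\frac{720483}{16} \approx 45030.0$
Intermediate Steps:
$v = 3$ ($v = 2 - -1 = 2 + 1 = 3$)
$45189 + \left(-111 + \frac{16 - 25}{13 + v} 85\right) = 45189 - \left(111 - \frac{16 - 25}{13 + 3} \cdot 85\right) = 45189 - \left(111 - - \frac{9}{16} \cdot 85\right) = 45189 - \left(111 - \left(-9\right) \frac{1}{16} \cdot 85\right) = 45189 - \frac{2541}{16} = \frac{720483}{16}$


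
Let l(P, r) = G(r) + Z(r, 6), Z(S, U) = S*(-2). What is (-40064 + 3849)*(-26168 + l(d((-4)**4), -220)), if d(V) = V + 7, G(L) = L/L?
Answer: 931703305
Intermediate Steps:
G(L) = 1
Z(S, U) = -2*S
d(V) = 7 + V
l(P, r) = 1 - 2*r
(-40064 + 3849)*(-26168 + l(d((-4)**4), -220)) = (-40064 + 3849)*(-26168 + (1 - 2*(-220))) = -36215*(-26168 + (1 + 440)) = -36215*(-26168 + 441) = -36215*(-25727) = 931703305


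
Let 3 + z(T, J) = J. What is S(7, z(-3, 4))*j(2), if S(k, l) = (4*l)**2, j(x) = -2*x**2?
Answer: -128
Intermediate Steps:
z(T, J) = -3 + J
S(k, l) = 16*l**2
S(7, z(-3, 4))*j(2) = (16*(-3 + 4)**2)*(-2*2**2) = (16*1**2)*(-2*4) = (16*1)*(-8) = 16*(-8) = -128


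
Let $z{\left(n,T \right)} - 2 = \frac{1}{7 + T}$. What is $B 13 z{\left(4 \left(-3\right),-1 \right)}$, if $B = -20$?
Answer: $- \frac{1690}{3} \approx -563.33$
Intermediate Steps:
$z{\left(n,T \right)} = 2 + \frac{1}{7 + T}$
$B 13 z{\left(4 \left(-3\right),-1 \right)} = \left(-20\right) 13 \frac{15 + 2 \left(-1\right)}{7 - 1} = - 260 \frac{15 - 2}{6} = - 260 \cdot \frac{1}{6} \cdot 13 = \left(-260\right) \frac{13}{6} = - \frac{1690}{3}$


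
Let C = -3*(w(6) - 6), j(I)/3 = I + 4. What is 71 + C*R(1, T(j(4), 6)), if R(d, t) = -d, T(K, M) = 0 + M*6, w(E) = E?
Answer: 71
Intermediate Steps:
j(I) = 12 + 3*I (j(I) = 3*(I + 4) = 3*(4 + I) = 12 + 3*I)
T(K, M) = 6*M (T(K, M) = 0 + 6*M = 6*M)
C = 0 (C = -3*(6 - 6) = -3*0 = 0)
71 + C*R(1, T(j(4), 6)) = 71 + 0*(-1*1) = 71 + 0*(-1) = 71 + 0 = 71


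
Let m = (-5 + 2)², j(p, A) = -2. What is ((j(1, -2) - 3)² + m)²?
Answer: 1156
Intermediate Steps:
m = 9 (m = (-3)² = 9)
((j(1, -2) - 3)² + m)² = ((-2 - 3)² + 9)² = ((-5)² + 9)² = (25 + 9)² = 34² = 1156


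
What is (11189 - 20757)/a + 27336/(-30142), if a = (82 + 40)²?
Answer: -86908460/56079191 ≈ -1.5497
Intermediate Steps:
a = 14884 (a = 122² = 14884)
(11189 - 20757)/a + 27336/(-30142) = (11189 - 20757)/14884 + 27336/(-30142) = -9568*1/14884 + 27336*(-1/30142) = -2392/3721 - 13668/15071 = -86908460/56079191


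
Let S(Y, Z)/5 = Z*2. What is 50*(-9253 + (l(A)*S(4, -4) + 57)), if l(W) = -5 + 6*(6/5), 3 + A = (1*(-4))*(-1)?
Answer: -464200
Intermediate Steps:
S(Y, Z) = 10*Z (S(Y, Z) = 5*(Z*2) = 5*(2*Z) = 10*Z)
A = 1 (A = -3 + (1*(-4))*(-1) = -3 - 4*(-1) = -3 + 4 = 1)
l(W) = 11/5 (l(W) = -5 + 6*(6*(1/5)) = -5 + 6*(6/5) = -5 + 36/5 = 11/5)
50*(-9253 + (l(A)*S(4, -4) + 57)) = 50*(-9253 + (11*(10*(-4))/5 + 57)) = 50*(-9253 + ((11/5)*(-40) + 57)) = 50*(-9253 + (-88 + 57)) = 50*(-9253 - 31) = 50*(-9284) = -464200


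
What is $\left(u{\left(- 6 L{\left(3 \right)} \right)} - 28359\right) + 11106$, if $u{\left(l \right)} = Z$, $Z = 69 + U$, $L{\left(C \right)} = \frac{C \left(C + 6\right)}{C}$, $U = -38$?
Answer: $-17222$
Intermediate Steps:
$L{\left(C \right)} = 6 + C$ ($L{\left(C \right)} = \frac{C \left(6 + C\right)}{C} = 6 + C$)
$Z = 31$ ($Z = 69 - 38 = 31$)
$u{\left(l \right)} = 31$
$\left(u{\left(- 6 L{\left(3 \right)} \right)} - 28359\right) + 11106 = \left(31 - 28359\right) + 11106 = -28328 + 11106 = -17222$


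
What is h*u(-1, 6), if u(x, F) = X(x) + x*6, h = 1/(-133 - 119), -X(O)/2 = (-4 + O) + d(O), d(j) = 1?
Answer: -1/126 ≈ -0.0079365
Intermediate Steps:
X(O) = 6 - 2*O (X(O) = -2*((-4 + O) + 1) = -2*(-3 + O) = 6 - 2*O)
h = -1/252 (h = 1/(-252) = -1/252 ≈ -0.0039683)
u(x, F) = 6 + 4*x (u(x, F) = (6 - 2*x) + x*6 = (6 - 2*x) + 6*x = 6 + 4*x)
h*u(-1, 6) = -(6 + 4*(-1))/252 = -(6 - 4)/252 = -1/252*2 = -1/126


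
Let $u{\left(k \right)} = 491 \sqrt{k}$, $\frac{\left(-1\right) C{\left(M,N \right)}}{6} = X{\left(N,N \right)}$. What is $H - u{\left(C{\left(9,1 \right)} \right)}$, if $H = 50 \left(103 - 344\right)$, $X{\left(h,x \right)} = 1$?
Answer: $-12050 - 491 i \sqrt{6} \approx -12050.0 - 1202.7 i$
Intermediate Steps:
$C{\left(M,N \right)} = -6$ ($C{\left(M,N \right)} = \left(-6\right) 1 = -6$)
$H = -12050$ ($H = 50 \left(-241\right) = -12050$)
$H - u{\left(C{\left(9,1 \right)} \right)} = -12050 - 491 \sqrt{-6} = -12050 - 491 i \sqrt{6}$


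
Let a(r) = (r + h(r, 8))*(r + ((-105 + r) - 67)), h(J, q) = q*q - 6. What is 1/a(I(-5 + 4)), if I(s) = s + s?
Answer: -1/9856 ≈ -0.00010146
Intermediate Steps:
I(s) = 2*s
h(J, q) = -6 + q**2 (h(J, q) = q**2 - 6 = -6 + q**2)
a(r) = (-172 + 2*r)*(58 + r) (a(r) = (r + (-6 + 8**2))*(r + ((-105 + r) - 67)) = (r + (-6 + 64))*(r + (-172 + r)) = (r + 58)*(-172 + 2*r) = (58 + r)*(-172 + 2*r) = (-172 + 2*r)*(58 + r))
1/a(I(-5 + 4)) = 1/(-9976 - 112*(-5 + 4) + 2*(2*(-5 + 4))**2) = 1/(-9976 - 112*(-1) + 2*(2*(-1))**2) = 1/(-9976 - 56*(-2) + 2*(-2)**2) = 1/(-9976 + 112 + 2*4) = 1/(-9976 + 112 + 8) = 1/(-9856) = -1/9856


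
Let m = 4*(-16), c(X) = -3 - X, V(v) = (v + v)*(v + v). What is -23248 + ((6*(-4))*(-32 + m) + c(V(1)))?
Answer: -20951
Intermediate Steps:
V(v) = 4*v² (V(v) = (2*v)*(2*v) = 4*v²)
m = -64
-23248 + ((6*(-4))*(-32 + m) + c(V(1))) = -23248 + ((6*(-4))*(-32 - 64) + (-3 - 4*1²)) = -23248 + (-24*(-96) + (-3 - 4)) = -23248 + (2304 + (-3 - 1*4)) = -23248 + (2304 + (-3 - 4)) = -23248 + (2304 - 7) = -23248 + 2297 = -20951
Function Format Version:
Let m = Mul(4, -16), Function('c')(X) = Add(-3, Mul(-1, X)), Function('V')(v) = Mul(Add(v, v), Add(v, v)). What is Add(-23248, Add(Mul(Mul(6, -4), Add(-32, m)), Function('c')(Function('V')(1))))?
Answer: -20951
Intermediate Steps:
Function('V')(v) = Mul(4, Pow(v, 2)) (Function('V')(v) = Mul(Mul(2, v), Mul(2, v)) = Mul(4, Pow(v, 2)))
m = -64
Add(-23248, Add(Mul(Mul(6, -4), Add(-32, m)), Function('c')(Function('V')(1)))) = Add(-23248, Add(Mul(Mul(6, -4), Add(-32, -64)), Add(-3, Mul(-1, Mul(4, Pow(1, 2)))))) = Add(-23248, Add(Mul(-24, -96), Add(-3, Mul(-1, Mul(4, 1))))) = Add(-23248, Add(2304, Add(-3, Mul(-1, 4)))) = Add(-23248, Add(2304, Add(-3, -4))) = Add(-23248, Add(2304, -7)) = Add(-23248, 2297) = -20951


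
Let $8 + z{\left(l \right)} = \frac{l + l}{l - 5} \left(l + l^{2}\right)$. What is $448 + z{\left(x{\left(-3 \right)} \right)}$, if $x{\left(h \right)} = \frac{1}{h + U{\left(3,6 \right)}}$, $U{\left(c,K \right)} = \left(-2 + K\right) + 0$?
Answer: $439$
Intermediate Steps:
$U{\left(c,K \right)} = -2 + K$
$x{\left(h \right)} = \frac{1}{4 + h}$ ($x{\left(h \right)} = \frac{1}{h + \left(-2 + 6\right)} = \frac{1}{h + 4} = \frac{1}{4 + h}$)
$z{\left(l \right)} = -8 + \frac{2 l \left(l + l^{2}\right)}{-5 + l}$ ($z{\left(l \right)} = -8 + \frac{l + l}{l - 5} \left(l + l^{2}\right) = -8 + \frac{2 l}{-5 + l} \left(l + l^{2}\right) = -8 + \frac{2 l \left(l + l^{2}\right)}{-5 + l}$)
$448 + z{\left(x{\left(-3 \right)} \right)} = 448 + \frac{2 \left(20 + \left(\frac{1}{4 - 3}\right)^{2} + \left(\frac{1}{4 - 3}\right)^{3} - \frac{4}{4 - 3}\right)}{-5 + \frac{1}{4 - 3}} = 448 + \frac{2 \left(20 + \left(1^{-1}\right)^{2} + \left(1^{-1}\right)^{3} - \frac{4}{1}\right)}{-5 + 1^{-1}} = 448 + \frac{2 \left(20 + 1^{2} + 1^{3} - 4\right)}{-5 + 1} = 448 + \frac{2 \left(20 + 1 + 1 - 4\right)}{-4} = 448 + 2 \left(- \frac{1}{4}\right) 18 = 448 - 9 = 439$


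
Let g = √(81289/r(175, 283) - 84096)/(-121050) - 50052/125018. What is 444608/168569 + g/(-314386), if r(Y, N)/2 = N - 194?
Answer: 4368710196691993/1656355156863853 + I*√2650028222/6774043703400 ≈ 2.6375 + 7.5994e-9*I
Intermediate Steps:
r(Y, N) = -388 + 2*N (r(Y, N) = 2*(N - 194) = 2*(-194 + N) = -388 + 2*N)
g = -25026/62509 - I*√2650028222/21546900 (g = √(81289/(-388 + 2*283) - 84096)/(-121050) - 50052/125018 = √(81289/(-388 + 566) - 84096)*(-1/121050) - 50052*1/125018 = √(81289/178 - 84096)*(-1/121050) - 25026/62509 = √(-14887799/178)*(-1/121050) - 25026/62509 = (I*√2650028222/178)*(-1/121050) - 25026/62509 = -I*√2650028222/21546900 - 25026/62509 = -25026/62509 - I*√2650028222/21546900 ≈ -0.40036 - 0.0023891*I)
444608/168569 + g/(-314386) = 444608/168569 + (-25026/62509 - I*√2650028222/21546900)/(-314386) = 444608*(1/168569) + (-25026/62509 - I*√2650028222/21546900)*(-1/314386) = 444608/168569 + (12513/9825977237 + I*√2650028222/6774043703400) = 4368710196691993/1656355156863853 + I*√2650028222/6774043703400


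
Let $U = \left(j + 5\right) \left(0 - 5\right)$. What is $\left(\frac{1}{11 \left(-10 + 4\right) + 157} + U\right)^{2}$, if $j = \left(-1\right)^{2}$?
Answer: $\frac{7447441}{8281} \approx 899.34$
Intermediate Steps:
$j = 1$
$U = -30$ ($U = \left(1 + 5\right) \left(0 - 5\right) = 6 \left(0 - 5\right) = 6 \left(-5\right) = -30$)
$\left(\frac{1}{11 \left(-10 + 4\right) + 157} + U\right)^{2} = \left(\frac{1}{11 \left(-10 + 4\right) + 157} - 30\right)^{2} = \left(\frac{1}{11 \left(-6\right) + 157} - 30\right)^{2} = \left(\frac{1}{-66 + 157} - 30\right)^{2} = \left(\frac{1}{91} - 30\right)^{2} = \left(- \frac{2729}{91}\right)^{2} = \frac{7447441}{8281}$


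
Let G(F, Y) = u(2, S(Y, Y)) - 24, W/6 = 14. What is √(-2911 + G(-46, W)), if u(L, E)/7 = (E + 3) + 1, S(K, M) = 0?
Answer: 3*I*√323 ≈ 53.917*I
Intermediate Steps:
W = 84 (W = 6*14 = 84)
u(L, E) = 28 + 7*E (u(L, E) = 7*((E + 3) + 1) = 7*((3 + E) + 1) = 7*(4 + E) = 28 + 7*E)
G(F, Y) = 4 (G(F, Y) = (28 + 7*0) - 24 = (28 + 0) - 24 = 28 - 24 = 4)
√(-2911 + G(-46, W)) = √(-2911 + 4) = √(-2907) = 3*I*√323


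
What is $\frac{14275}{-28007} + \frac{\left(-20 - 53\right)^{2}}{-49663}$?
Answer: $- \frac{858188628}{1390911641} \approx -0.617$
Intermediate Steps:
$\frac{14275}{-28007} + \frac{\left(-20 - 53\right)^{2}}{-49663} = 14275 \left(- \frac{1}{28007}\right) + \left(-73\right)^{2} \left(- \frac{1}{49663}\right) = - \frac{14275}{28007} + 5329 \left(- \frac{1}{49663}\right) = - \frac{14275}{28007} - \frac{5329}{49663} = - \frac{858188628}{1390911641}$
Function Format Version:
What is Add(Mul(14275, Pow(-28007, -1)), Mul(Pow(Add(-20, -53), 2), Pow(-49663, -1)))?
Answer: Rational(-858188628, 1390911641) ≈ -0.61700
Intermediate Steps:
Add(Mul(14275, Pow(-28007, -1)), Mul(Pow(Add(-20, -53), 2), Pow(-49663, -1))) = Add(Mul(14275, Rational(-1, 28007)), Mul(Pow(-73, 2), Rational(-1, 49663))) = Add(Rational(-14275, 28007), Mul(5329, Rational(-1, 49663))) = Add(Rational(-14275, 28007), Rational(-5329, 49663)) = Rational(-858188628, 1390911641)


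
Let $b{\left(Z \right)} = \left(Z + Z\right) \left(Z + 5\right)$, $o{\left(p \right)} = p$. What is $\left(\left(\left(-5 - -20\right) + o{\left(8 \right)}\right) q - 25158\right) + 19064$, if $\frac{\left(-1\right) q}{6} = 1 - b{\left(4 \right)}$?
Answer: $3704$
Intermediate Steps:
$b{\left(Z \right)} = 2 Z \left(5 + Z\right)$
$q = 426$ ($q = - 6 \left(1 - 2 \cdot 4 \left(5 + 4\right)\right) = - 6 \left(1 - 2 \cdot 4 \cdot 9\right) = - 6 \left(1 - 72\right) = \left(-6\right) \left(-71\right) = 426$)
$\left(\left(\left(-5 - -20\right) + o{\left(8 \right)}\right) q - 25158\right) + 19064 = \left(\left(\left(-5 - -20\right) + 8\right) 426 - 25158\right) + 19064 = \left(\left(\left(-5 + 20\right) + 8\right) 426 - 25158\right) + 19064 = \left(\left(15 + 8\right) 426 - 25158\right) + 19064 = \left(23 \cdot 426 - 25158\right) + 19064 = \left(9798 - 25158\right) + 19064 = -15360 + 19064 = 3704$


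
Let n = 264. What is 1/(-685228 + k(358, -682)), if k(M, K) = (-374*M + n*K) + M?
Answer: -1/998810 ≈ -1.0012e-6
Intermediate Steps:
k(M, K) = -373*M + 264*K (k(M, K) = (-374*M + 264*K) + M = -373*M + 264*K)
1/(-685228 + k(358, -682)) = 1/(-685228 + (-373*358 + 264*(-682))) = 1/(-685228 + (-133534 - 180048)) = 1/(-685228 - 313582) = 1/(-998810) = -1/998810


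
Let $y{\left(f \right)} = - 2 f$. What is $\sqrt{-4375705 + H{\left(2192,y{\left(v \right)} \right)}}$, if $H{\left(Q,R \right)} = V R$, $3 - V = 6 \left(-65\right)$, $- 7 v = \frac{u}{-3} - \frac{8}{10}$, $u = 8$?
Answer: $\frac{i \sqrt{5360715465}}{35} \approx 2091.9 i$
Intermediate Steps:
$v = \frac{52}{105}$ ($v = - \frac{\frac{8}{-3} - \frac{8}{10}}{7} = - \frac{8 \left(- \frac{1}{3}\right) - \frac{4}{5}}{7} = - \frac{- \frac{8}{3} - \frac{4}{5}}{7} = \left(- \frac{1}{7}\right) \left(- \frac{52}{15}\right) = \frac{52}{105} \approx 0.49524$)
$V = 393$ ($V = 3 - 6 \left(-65\right) = 3 - -390 = 3 + 390 = 393$)
$H{\left(Q,R \right)} = 393 R$
$\sqrt{-4375705 + H{\left(2192,y{\left(v \right)} \right)}} = \sqrt{-4375705 + 393 \left(\left(-2\right) \frac{52}{105}\right)} = \sqrt{-4375705 + 393 \left(- \frac{104}{105}\right)} = \sqrt{-4375705 - \frac{13624}{35}} = \sqrt{- \frac{153163299}{35}} = \frac{i \sqrt{5360715465}}{35}$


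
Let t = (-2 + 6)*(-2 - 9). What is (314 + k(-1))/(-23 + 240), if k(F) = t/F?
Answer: 358/217 ≈ 1.6498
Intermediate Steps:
t = -44 (t = 4*(-11) = -44)
k(F) = -44/F
(314 + k(-1))/(-23 + 240) = (314 - 44/(-1))/(-23 + 240) = (314 - 44*(-1))/217 = (314 + 44)*(1/217) = 358*(1/217) = 358/217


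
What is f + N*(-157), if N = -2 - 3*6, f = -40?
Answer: 3100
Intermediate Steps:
N = -20 (N = -2 - 18 = -20)
f + N*(-157) = -40 - 20*(-157) = -40 + 3140 = 3100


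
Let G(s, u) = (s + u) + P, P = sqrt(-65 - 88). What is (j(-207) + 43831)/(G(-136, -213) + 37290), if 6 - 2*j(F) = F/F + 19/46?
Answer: 8762976699/7385097784 - 12097989*I*sqrt(17)/125546662328 ≈ 1.1866 - 0.00039731*I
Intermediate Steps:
j(F) = 211/92 (j(F) = 3 - (F/F + 19/46)/2 = 3 - (1 + 19*(1/46))/2 = 3 - (1 + 19/46)/2 = 3 - 1/2*65/46 = 3 - 65/92 = 211/92)
P = 3*I*sqrt(17) (P = sqrt(-153) = 3*I*sqrt(17) ≈ 12.369*I)
G(s, u) = s + u + 3*I*sqrt(17) (G(s, u) = (s + u) + 3*I*sqrt(17) = s + u + 3*I*sqrt(17))
(j(-207) + 43831)/(G(-136, -213) + 37290) = (211/92 + 43831)/((-136 - 213 + 3*I*sqrt(17)) + 37290) = 4032663/(92*((-349 + 3*I*sqrt(17)) + 37290)) = 4032663/(92*(36941 + 3*I*sqrt(17)))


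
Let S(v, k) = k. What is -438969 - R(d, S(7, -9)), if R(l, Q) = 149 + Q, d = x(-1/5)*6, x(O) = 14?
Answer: -439109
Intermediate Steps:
d = 84 (d = 14*6 = 84)
-438969 - R(d, S(7, -9)) = -438969 - (149 - 9) = -438969 - 1*140 = -438969 - 140 = -439109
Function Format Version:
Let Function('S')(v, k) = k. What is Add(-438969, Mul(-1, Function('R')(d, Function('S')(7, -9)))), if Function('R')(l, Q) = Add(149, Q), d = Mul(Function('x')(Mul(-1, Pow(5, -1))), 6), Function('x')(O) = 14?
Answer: -439109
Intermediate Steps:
d = 84 (d = Mul(14, 6) = 84)
Add(-438969, Mul(-1, Function('R')(d, Function('S')(7, -9)))) = Add(-438969, Mul(-1, Add(149, -9))) = Add(-438969, Mul(-1, 140)) = Add(-438969, -140) = -439109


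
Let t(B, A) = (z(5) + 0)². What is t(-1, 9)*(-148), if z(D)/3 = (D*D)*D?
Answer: -20812500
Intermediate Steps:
z(D) = 3*D³ (z(D) = 3*((D*D)*D) = 3*(D²*D) = 3*D³)
t(B, A) = 140625 (t(B, A) = (3*5³ + 0)² = (3*125 + 0)² = (375 + 0)² = 375² = 140625)
t(-1, 9)*(-148) = 140625*(-148) = -20812500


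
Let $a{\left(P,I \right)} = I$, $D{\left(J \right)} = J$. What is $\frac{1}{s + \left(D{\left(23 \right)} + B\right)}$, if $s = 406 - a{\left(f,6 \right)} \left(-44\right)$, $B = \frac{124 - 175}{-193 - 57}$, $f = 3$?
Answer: $\frac{250}{173301} \approx 0.0014426$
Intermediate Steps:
$B = \frac{51}{250}$ ($B = - \frac{51}{-250} = \left(-51\right) \left(- \frac{1}{250}\right) = \frac{51}{250} \approx 0.204$)
$s = 670$ ($s = 406 - 6 \left(-44\right) = 406 - -264 = 406 + 264 = 670$)
$\frac{1}{s + \left(D{\left(23 \right)} + B\right)} = \frac{1}{670 + \left(23 + \frac{51}{250}\right)} = \frac{1}{670 + \frac{5801}{250}} = \frac{1}{\frac{173301}{250}} = \frac{250}{173301}$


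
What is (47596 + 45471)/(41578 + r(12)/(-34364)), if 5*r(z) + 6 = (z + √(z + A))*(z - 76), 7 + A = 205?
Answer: 28559249776023670990/12758943726978963649 - 255852351040*√210/12758943726978963649 ≈ 2.2384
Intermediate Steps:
A = 198 (A = -7 + 205 = 198)
r(z) = -6/5 + (-76 + z)*(z + √(198 + z))/5 (r(z) = -6/5 + ((z + √(z + 198))*(z - 76))/5 = -6/5 + ((z + √(198 + z))*(-76 + z))/5 = -6/5 + ((-76 + z)*(z + √(198 + z)))/5 = -6/5 + (-76 + z)*(z + √(198 + z))/5)
(47596 + 45471)/(41578 + r(12)/(-34364)) = (47596 + 45471)/(41578 + (-6/5 - 76/5*12 - 76*√(198 + 12)/5 + (⅕)*12² + (⅕)*12*√(198 + 12))/(-34364)) = 93067/(41578 + (-6/5 - 912/5 - 76*√210/5 + (⅕)*144 + (⅕)*12*√210)*(-1/34364)) = 93067/(41578 + (-6/5 - 912/5 - 76*√210/5 + 144/5 + 12*√210/5)*(-1/34364)) = 93067/(41578 + (-774/5 - 64*√210/5)*(-1/34364)) = 93067/(41578 + (387/85910 + 16*√210/42955)) = 93067/(3571966367/85910 + 16*√210/42955)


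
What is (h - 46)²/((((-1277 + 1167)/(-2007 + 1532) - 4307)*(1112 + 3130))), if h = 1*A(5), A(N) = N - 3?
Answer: -91960/867792303 ≈ -0.00010597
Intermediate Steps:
A(N) = -3 + N
h = 2 (h = 1*(-3 + 5) = 1*2 = 2)
(h - 46)²/((((-1277 + 1167)/(-2007 + 1532) - 4307)*(1112 + 3130))) = (2 - 46)²/((((-1277 + 1167)/(-2007 + 1532) - 4307)*(1112 + 3130))) = (-44)²/(((-110/(-475) - 4307)*4242)) = 1936/(((-110*(-1/475) - 4307)*4242)) = 1936/(((22/95 - 4307)*4242)) = 1936/((-409143/95*4242)) = 1936/(-1735584606/95) = 1936*(-95/1735584606) = -91960/867792303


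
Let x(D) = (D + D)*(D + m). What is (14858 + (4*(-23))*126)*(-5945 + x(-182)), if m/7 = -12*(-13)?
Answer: -1101246210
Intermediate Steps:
m = 1092 (m = 7*(-12*(-13)) = 7*156 = 1092)
x(D) = 2*D*(1092 + D) (x(D) = (D + D)*(D + 1092) = (2*D)*(1092 + D) = 2*D*(1092 + D))
(14858 + (4*(-23))*126)*(-5945 + x(-182)) = (14858 + (4*(-23))*126)*(-5945 + 2*(-182)*(1092 - 182)) = (14858 - 92*126)*(-5945 + 2*(-182)*910) = (14858 - 11592)*(-5945 - 331240) = 3266*(-337185) = -1101246210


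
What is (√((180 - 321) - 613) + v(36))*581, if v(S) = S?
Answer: 20916 + 581*I*√754 ≈ 20916.0 + 15954.0*I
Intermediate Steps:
(√((180 - 321) - 613) + v(36))*581 = (√((180 - 321) - 613) + 36)*581 = (√(-141 - 613) + 36)*581 = (√(-754) + 36)*581 = (I*√754 + 36)*581 = (36 + I*√754)*581 = 20916 + 581*I*√754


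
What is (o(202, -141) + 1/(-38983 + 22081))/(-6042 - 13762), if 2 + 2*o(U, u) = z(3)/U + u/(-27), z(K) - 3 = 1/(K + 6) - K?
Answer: -5501399/67614896016 ≈ -8.1364e-5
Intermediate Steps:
z(K) = 3 + 1/(6 + K) - K (z(K) = 3 + (1/(K + 6) - K) = 3 + (1/(6 + K) - K) = 3 + 1/(6 + K) - K)
o(U, u) = -1 - u/54 + 1/(18*U) (o(U, u) = -1 + (((19 - 1*3**2 - 3*3)/(6 + 3))/U + u/(-27))/2 = -1 + (((19 - 1*9 - 9)/9)/U + u*(-1/27))/2 = -1 + (((19 - 9 - 9)/9)/U - u/27)/2 = -1 + (((1/9)*1)/U - u/27)/2 = -1 + (1/(9*U) - u/27)/2 = -1 + (-u/27 + 1/(9*U))/2 = -1 + (-u/54 + 1/(18*U)) = -1 - u/54 + 1/(18*U))
(o(202, -141) + 1/(-38983 + 22081))/(-6042 - 13762) = ((1/54)*(3 - 1*202*(54 - 141))/202 + 1/(-38983 + 22081))/(-6042 - 13762) = ((1/54)*(1/202)*(3 - 1*202*(-87)) + 1/(-16902))/(-19804) = ((1/54)*(1/202)*(3 + 17574) - 1/16902)*(-1/19804) = ((1/54)*(1/202)*17577 - 1/16902)*(-1/19804) = (651/404 - 1/16902)*(-1/19804) = (5501399/3414204)*(-1/19804) = -5501399/67614896016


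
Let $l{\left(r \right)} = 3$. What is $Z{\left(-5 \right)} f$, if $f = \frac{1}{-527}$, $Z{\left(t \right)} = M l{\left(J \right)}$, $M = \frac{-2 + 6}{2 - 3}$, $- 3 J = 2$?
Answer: $\frac{12}{527} \approx 0.02277$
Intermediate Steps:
$J = - \frac{2}{3}$ ($J = \left(- \frac{1}{3}\right) 2 = - \frac{2}{3} \approx -0.66667$)
$M = -4$ ($M = \frac{4}{-1} = 4 \left(-1\right) = -4$)
$Z{\left(t \right)} = -12$ ($Z{\left(t \right)} = \left(-4\right) 3 = -12$)
$f = - \frac{1}{527} \approx -0.0018975$
$Z{\left(-5 \right)} f = \left(-12\right) \left(- \frac{1}{527}\right) = \frac{12}{527}$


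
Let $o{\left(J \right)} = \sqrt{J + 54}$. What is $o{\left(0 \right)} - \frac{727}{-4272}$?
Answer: $\frac{727}{4272} + 3 \sqrt{6} \approx 7.5186$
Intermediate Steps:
$o{\left(J \right)} = \sqrt{54 + J}$
$o{\left(0 \right)} - \frac{727}{-4272} = \sqrt{54 + 0} - \frac{727}{-4272} = \sqrt{54} - 727 \left(- \frac{1}{4272}\right) = 3 \sqrt{6} - - \frac{727}{4272} = 3 \sqrt{6} + \frac{727}{4272} = \frac{727}{4272} + 3 \sqrt{6}$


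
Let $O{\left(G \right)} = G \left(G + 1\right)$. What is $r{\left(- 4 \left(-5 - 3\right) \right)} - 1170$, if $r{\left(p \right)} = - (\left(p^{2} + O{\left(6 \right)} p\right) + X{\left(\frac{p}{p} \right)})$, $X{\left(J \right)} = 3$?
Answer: $-3541$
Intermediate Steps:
$O{\left(G \right)} = G \left(1 + G\right)$
$r{\left(p \right)} = -3 - p^{2} - 42 p$ ($r{\left(p \right)} = - (\left(p^{2} + 6 \left(1 + 6\right) p\right) + 3) = - (\left(p^{2} + 6 \cdot 7 p\right) + 3) = - (\left(p^{2} + 42 p\right) + 3) = - (3 + p^{2} + 42 p) = -3 - p^{2} - 42 p$)
$r{\left(- 4 \left(-5 - 3\right) \right)} - 1170 = \left(-3 - \left(- 4 \left(-5 - 3\right)\right)^{2} - 42 \left(- 4 \left(-5 - 3\right)\right)\right) - 1170 = \left(-3 - \left(\left(-4\right) \left(-8\right)\right)^{2} - 42 \left(\left(-4\right) \left(-8\right)\right)\right) - 1170 = \left(-3 - 32^{2} - 1344\right) - 1170 = \left(-3 - 1024 - 1344\right) - 1170 = -2371 - 1170 = -3541$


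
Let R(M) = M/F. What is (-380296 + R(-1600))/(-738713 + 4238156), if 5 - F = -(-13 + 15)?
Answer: -2663672/24496101 ≈ -0.10874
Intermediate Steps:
F = 7 (F = 5 - (-1)*(-13 + 15) = 5 - (-1)*2 = 5 - 1*(-2) = 5 + 2 = 7)
R(M) = M/7
(-380296 + R(-1600))/(-738713 + 4238156) = (-380296 + (1/7)*(-1600))/(-738713 + 4238156) = (-380296 - 1600/7)/3499443 = -2663672/7*1/3499443 = -2663672/24496101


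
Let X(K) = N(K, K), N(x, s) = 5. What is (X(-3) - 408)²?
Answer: 162409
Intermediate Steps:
X(K) = 5
(X(-3) - 408)² = (5 - 408)² = (-403)² = 162409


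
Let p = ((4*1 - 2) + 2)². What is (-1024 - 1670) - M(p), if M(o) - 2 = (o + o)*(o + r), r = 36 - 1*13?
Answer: -3944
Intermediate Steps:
r = 23 (r = 36 - 13 = 23)
p = 16 (p = ((4 - 2) + 2)² = (2 + 2)² = 4² = 16)
M(o) = 2 + 2*o*(23 + o) (M(o) = 2 + (o + o)*(o + 23) = 2 + (2*o)*(23 + o) = 2 + 2*o*(23 + o))
(-1024 - 1670) - M(p) = (-1024 - 1670) - (2 + 2*16² + 46*16) = -2694 - (2 + 2*256 + 736) = -2694 - (2 + 512 + 736) = -2694 - 1*1250 = -2694 - 1250 = -3944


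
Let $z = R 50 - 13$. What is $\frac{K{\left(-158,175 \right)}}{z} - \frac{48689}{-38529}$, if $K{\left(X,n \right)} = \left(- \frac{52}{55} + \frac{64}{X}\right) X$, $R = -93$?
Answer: $\frac{12034848041}{9881339985} \approx 1.2179$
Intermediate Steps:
$z = -4663$ ($z = \left(-93\right) 50 - 13 = -4650 - 13 = -4663$)
$K{\left(X,n \right)} = X \left(- \frac{52}{55} + \frac{64}{X}\right)$ ($K{\left(X,n \right)} = \left(\left(-52\right) \frac{1}{55} + \frac{64}{X}\right) X = \left(- \frac{52}{55} + \frac{64}{X}\right) X = X \left(- \frac{52}{55} + \frac{64}{X}\right)$)
$\frac{K{\left(-158,175 \right)}}{z} - \frac{48689}{-38529} = \frac{64 - - \frac{8216}{55}}{-4663} - \frac{48689}{-38529} = \left(64 + \frac{8216}{55}\right) \left(- \frac{1}{4663}\right) - - \frac{48689}{38529} = \frac{11736}{55} \left(- \frac{1}{4663}\right) + \frac{48689}{38529} = - \frac{11736}{256465} + \frac{48689}{38529} = \frac{12034848041}{9881339985}$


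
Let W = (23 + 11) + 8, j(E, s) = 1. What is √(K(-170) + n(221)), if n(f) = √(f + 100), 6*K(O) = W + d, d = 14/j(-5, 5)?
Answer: √(84 + 9*√321)/3 ≈ 5.2201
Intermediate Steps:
d = 14 (d = 14/1 = 14*1 = 14)
W = 42 (W = 34 + 8 = 42)
K(O) = 28/3 (K(O) = (42 + 14)/6 = (⅙)*56 = 28/3)
n(f) = √(100 + f)
√(K(-170) + n(221)) = √(28/3 + √(100 + 221)) = √(28/3 + √321)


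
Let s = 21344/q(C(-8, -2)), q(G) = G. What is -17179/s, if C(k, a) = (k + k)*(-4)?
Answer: -34358/667 ≈ -51.511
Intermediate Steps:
C(k, a) = -8*k (C(k, a) = (2*k)*(-4) = -8*k)
s = 667/2 (s = 21344/((-8*(-8))) = 21344/64 = 21344*(1/64) = 667/2 ≈ 333.50)
-17179/s = -17179/667/2 = -17179*2/667 = -34358/667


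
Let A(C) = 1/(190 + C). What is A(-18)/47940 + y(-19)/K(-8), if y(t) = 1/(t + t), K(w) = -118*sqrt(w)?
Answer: 1/8245680 - I*sqrt(2)/17936 ≈ 1.2128e-7 - 7.8848e-5*I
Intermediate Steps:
y(t) = 1/(2*t)
A(-18)/47940 + y(-19)/K(-8) = 1/((190 - 18)*47940) + ((1/2)/(-19))/((-236*I*sqrt(2))) = (1/47940)/172 + ((1/2)*(-1/19))/((-236*I*sqrt(2))) = (1/172)*(1/47940) - I*sqrt(2)/472/38 = 1/8245680 - I*sqrt(2)/17936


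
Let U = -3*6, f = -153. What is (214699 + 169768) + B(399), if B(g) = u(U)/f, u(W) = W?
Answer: 6535941/17 ≈ 3.8447e+5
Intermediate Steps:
U = -18
B(g) = 2/17 (B(g) = -18/(-153) = -18*(-1/153) = 2/17)
(214699 + 169768) + B(399) = (214699 + 169768) + 2/17 = 384467 + 2/17 = 6535941/17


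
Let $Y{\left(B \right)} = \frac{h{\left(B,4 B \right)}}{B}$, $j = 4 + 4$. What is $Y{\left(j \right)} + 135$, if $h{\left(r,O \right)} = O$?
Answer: $139$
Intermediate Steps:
$j = 8$
$Y{\left(B \right)} = 4$ ($Y{\left(B \right)} = \frac{4 B}{B} = 4$)
$Y{\left(j \right)} + 135 = 4 + 135 = 139$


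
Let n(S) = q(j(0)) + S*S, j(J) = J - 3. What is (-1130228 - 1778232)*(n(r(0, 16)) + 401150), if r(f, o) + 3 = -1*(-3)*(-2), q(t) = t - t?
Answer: -1166964314260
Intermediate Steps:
j(J) = -3 + J
q(t) = 0
r(f, o) = -9 (r(f, o) = -3 - 1*(-3)*(-2) = -3 + 3*(-2) = -3 - 6 = -9)
n(S) = S**2 (n(S) = 0 + S*S = 0 + S**2 = S**2)
(-1130228 - 1778232)*(n(r(0, 16)) + 401150) = (-1130228 - 1778232)*((-9)**2 + 401150) = -2908460*(81 + 401150) = -2908460*401231 = -1166964314260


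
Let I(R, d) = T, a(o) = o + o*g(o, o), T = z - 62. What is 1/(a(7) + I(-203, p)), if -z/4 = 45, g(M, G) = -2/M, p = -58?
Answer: -1/237 ≈ -0.0042194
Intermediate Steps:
z = -180 (z = -4*45 = -180)
T = -242 (T = -180 - 62 = -242)
a(o) = -2 + o (a(o) = o + o*(-2/o) = o - 2 = -2 + o)
I(R, d) = -242
1/(a(7) + I(-203, p)) = 1/((-2 + 7) - 242) = 1/(5 - 242) = 1/(-237) = -1/237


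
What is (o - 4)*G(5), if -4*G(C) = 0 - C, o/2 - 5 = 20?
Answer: 115/2 ≈ 57.500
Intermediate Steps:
o = 50 (o = 10 + 2*20 = 10 + 40 = 50)
G(C) = C/4 (G(C) = -(0 - C)/4 = -(-1)*C/4 = C/4)
(o - 4)*G(5) = (50 - 4)*((1/4)*5) = 46*(5/4) = 115/2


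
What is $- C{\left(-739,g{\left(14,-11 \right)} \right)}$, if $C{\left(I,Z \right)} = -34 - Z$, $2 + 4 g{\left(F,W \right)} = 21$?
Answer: $\frac{155}{4} \approx 38.75$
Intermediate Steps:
$g{\left(F,W \right)} = \frac{19}{4}$ ($g{\left(F,W \right)} = - \frac{1}{2} + \frac{1}{4} \cdot 21 = - \frac{1}{2} + \frac{21}{4} = \frac{19}{4}$)
$- C{\left(-739,g{\left(14,-11 \right)} \right)} = - (-34 - \frac{19}{4}) = \left(-1\right) \left(- \frac{155}{4}\right) = \frac{155}{4}$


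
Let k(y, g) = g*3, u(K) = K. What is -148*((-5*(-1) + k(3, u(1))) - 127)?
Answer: 17612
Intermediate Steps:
k(y, g) = 3*g
-148*((-5*(-1) + k(3, u(1))) - 127) = -148*((-5*(-1) + 3*1) - 127) = -148*((5 + 3) - 127) = -148*(8 - 127) = -148*(-119) = 17612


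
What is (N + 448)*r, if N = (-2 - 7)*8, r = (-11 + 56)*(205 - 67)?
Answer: 2334960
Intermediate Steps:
r = 6210 (r = 45*138 = 6210)
N = -72 (N = -9*8 = -72)
(N + 448)*r = (-72 + 448)*6210 = 376*6210 = 2334960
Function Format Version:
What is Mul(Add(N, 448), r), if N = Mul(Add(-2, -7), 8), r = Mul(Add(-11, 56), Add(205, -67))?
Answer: 2334960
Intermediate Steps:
r = 6210 (r = Mul(45, 138) = 6210)
N = -72 (N = Mul(-9, 8) = -72)
Mul(Add(N, 448), r) = Mul(Add(-72, 448), 6210) = Mul(376, 6210) = 2334960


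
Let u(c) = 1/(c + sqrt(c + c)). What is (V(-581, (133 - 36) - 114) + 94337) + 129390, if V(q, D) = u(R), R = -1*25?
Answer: 6040628/27 - I*sqrt(2)/135 ≈ 2.2373e+5 - 0.010476*I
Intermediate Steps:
R = -25
u(c) = 1/(c + sqrt(2)*sqrt(c)) (u(c) = 1/(c + sqrt(2*c)) = 1/(c + sqrt(2)*sqrt(c)))
V(q, D) = 1/(-25 + 5*I*sqrt(2)) (V(q, D) = 1/(-25 + sqrt(2)*sqrt(-25)) = 1/(-25 + sqrt(2)*(5*I)) = 1/(-25 + 5*I*sqrt(2)))
(V(-581, (133 - 36) - 114) + 94337) + 129390 = ((-1/27 - I*sqrt(2)/135) + 94337) + 129390 = (2547098/27 - I*sqrt(2)/135) + 129390 = 6040628/27 - I*sqrt(2)/135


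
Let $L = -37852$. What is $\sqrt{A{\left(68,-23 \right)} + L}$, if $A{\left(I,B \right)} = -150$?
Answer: $i \sqrt{38002} \approx 194.94 i$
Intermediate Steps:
$\sqrt{A{\left(68,-23 \right)} + L} = \sqrt{-150 - 37852} = \sqrt{-38002} = i \sqrt{38002}$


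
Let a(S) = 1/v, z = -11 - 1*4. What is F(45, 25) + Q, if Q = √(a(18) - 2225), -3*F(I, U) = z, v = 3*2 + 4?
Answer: 5 + I*√222490/10 ≈ 5.0 + 47.169*I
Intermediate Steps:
z = -15 (z = -11 - 4 = -15)
v = 10 (v = 6 + 4 = 10)
F(I, U) = 5 (F(I, U) = -⅓*(-15) = 5)
a(S) = ⅒ (a(S) = 1/10 = ⅒)
Q = I*√222490/10 (Q = √(⅒ - 2225) = √(-22249/10) = I*√222490/10 ≈ 47.169*I)
F(45, 25) + Q = 5 + I*√222490/10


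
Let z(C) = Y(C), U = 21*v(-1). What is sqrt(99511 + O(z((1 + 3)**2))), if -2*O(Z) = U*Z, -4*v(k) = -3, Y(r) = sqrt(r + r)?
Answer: sqrt(398044 - 126*sqrt(2))/2 ≈ 315.38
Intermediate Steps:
Y(r) = sqrt(2)*sqrt(r) (Y(r) = sqrt(2*r) = sqrt(2)*sqrt(r))
v(k) = 3/4 (v(k) = -1/4*(-3) = 3/4)
U = 63/4 (U = 21*(3/4) = 63/4 ≈ 15.750)
z(C) = sqrt(2)*sqrt(C)
O(Z) = -63*Z/8
sqrt(99511 + O(z((1 + 3)**2))) = sqrt(99511 - 63*sqrt(2)*sqrt((1 + 3)**2)/8) = sqrt(99511 - 63*sqrt(2)*sqrt(4**2)/8) = sqrt(99511 - 63*sqrt(2)*sqrt(16)/8) = sqrt(99511 - 63*sqrt(2)*4/8) = sqrt(99511 - 63*sqrt(2)/2)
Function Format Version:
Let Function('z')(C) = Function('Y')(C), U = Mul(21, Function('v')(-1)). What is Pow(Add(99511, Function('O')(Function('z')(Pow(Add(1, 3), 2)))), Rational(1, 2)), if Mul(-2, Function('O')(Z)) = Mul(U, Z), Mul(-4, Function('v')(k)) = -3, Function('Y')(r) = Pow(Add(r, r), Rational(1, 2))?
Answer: Mul(Rational(1, 2), Pow(Add(398044, Mul(-126, Pow(2, Rational(1, 2)))), Rational(1, 2))) ≈ 315.38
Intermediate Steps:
Function('Y')(r) = Mul(Pow(2, Rational(1, 2)), Pow(r, Rational(1, 2))) (Function('Y')(r) = Pow(Mul(2, r), Rational(1, 2)) = Mul(Pow(2, Rational(1, 2)), Pow(r, Rational(1, 2))))
Function('v')(k) = Rational(3, 4) (Function('v')(k) = Mul(Rational(-1, 4), -3) = Rational(3, 4))
U = Rational(63, 4) (U = Mul(21, Rational(3, 4)) = Rational(63, 4) ≈ 15.750)
Function('z')(C) = Mul(Pow(2, Rational(1, 2)), Pow(C, Rational(1, 2)))
Function('O')(Z) = Mul(Rational(-63, 8), Z) (Function('O')(Z) = Mul(Rational(-1, 2), Mul(Rational(63, 4), Z)) = Mul(Rational(-63, 8), Z))
Pow(Add(99511, Function('O')(Function('z')(Pow(Add(1, 3), 2)))), Rational(1, 2)) = Pow(Add(99511, Mul(Rational(-63, 8), Mul(Pow(2, Rational(1, 2)), Pow(Pow(Add(1, 3), 2), Rational(1, 2))))), Rational(1, 2)) = Pow(Add(99511, Mul(Rational(-63, 8), Mul(Pow(2, Rational(1, 2)), Pow(Pow(4, 2), Rational(1, 2))))), Rational(1, 2)) = Pow(Add(99511, Mul(Rational(-63, 8), Mul(Pow(2, Rational(1, 2)), Pow(16, Rational(1, 2))))), Rational(1, 2)) = Pow(Add(99511, Mul(Rational(-63, 8), Mul(Pow(2, Rational(1, 2)), 4))), Rational(1, 2)) = Pow(Add(99511, Mul(Rational(-63, 8), Mul(4, Pow(2, Rational(1, 2))))), Rational(1, 2)) = Pow(Add(99511, Mul(Rational(-63, 2), Pow(2, Rational(1, 2)))), Rational(1, 2))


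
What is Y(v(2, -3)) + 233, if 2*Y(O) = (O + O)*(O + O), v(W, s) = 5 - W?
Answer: 251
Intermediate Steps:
Y(O) = 2*O**2 (Y(O) = ((O + O)*(O + O))/2 = ((2*O)*(2*O))/2 = (4*O**2)/2 = 2*O**2)
Y(v(2, -3)) + 233 = 2*(5 - 1*2)**2 + 233 = 2*(5 - 2)**2 + 233 = 2*3**2 + 233 = 2*9 + 233 = 18 + 233 = 251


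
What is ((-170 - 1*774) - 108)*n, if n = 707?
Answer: -743764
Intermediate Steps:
((-170 - 1*774) - 108)*n = ((-170 - 1*774) - 108)*707 = ((-170 - 774) - 108)*707 = (-944 - 108)*707 = -1052*707 = -743764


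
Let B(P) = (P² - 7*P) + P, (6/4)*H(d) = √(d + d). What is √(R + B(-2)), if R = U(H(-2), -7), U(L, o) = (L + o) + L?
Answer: √(81 + 24*I)/3 ≈ 3.0321 + 0.43975*I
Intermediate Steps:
H(d) = 2*√2*√d/3 (H(d) = 2*√(d + d)/3 = 2*√(2*d)/3 = 2*(√2*√d)/3 = 2*√2*√d/3)
B(P) = P² - 6*P
U(L, o) = o + 2*L
R = -7 + 8*I/3 (R = -7 + 2*(2*√2*√(-2)/3) = -7 + 2*(2*√2*(I*√2)/3) = -7 + 2*(4*I/3) = -7 + 8*I/3 ≈ -7.0 + 2.6667*I)
√(R + B(-2)) = √((-7 + 8*I/3) - 2*(-6 - 2)) = √((-7 + 8*I/3) - 2*(-8)) = √((-7 + 8*I/3) + 16) = √(9 + 8*I/3)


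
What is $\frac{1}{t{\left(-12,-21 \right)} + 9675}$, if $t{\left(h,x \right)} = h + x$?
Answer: $\frac{1}{9642} \approx 0.00010371$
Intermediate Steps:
$\frac{1}{t{\left(-12,-21 \right)} + 9675} = \frac{1}{\left(-12 - 21\right) + 9675} = \frac{1}{-33 + 9675} = \frac{1}{9642}$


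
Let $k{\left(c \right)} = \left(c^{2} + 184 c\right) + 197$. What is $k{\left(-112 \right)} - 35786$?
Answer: $-43653$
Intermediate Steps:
$k{\left(c \right)} = 197 + c^{2} + 184 c$
$k{\left(-112 \right)} - 35786 = \left(197 + \left(-112\right)^{2} + 184 \left(-112\right)\right) - 35786 = \left(197 + 12544 - 20608\right) - 35786 = -7867 - 35786 = -43653$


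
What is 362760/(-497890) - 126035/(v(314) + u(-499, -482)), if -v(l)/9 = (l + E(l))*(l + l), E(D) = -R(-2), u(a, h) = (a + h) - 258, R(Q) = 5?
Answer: -4394204809/6693583371 ≈ -0.65648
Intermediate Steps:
u(a, h) = -258 + a + h
E(D) = -5 (E(D) = -1*5 = -5)
v(l) = -18*l*(-5 + l) (v(l) = -9*(l - 5)*(l + l) = -9*(-5 + l)*2*l = -18*l*(-5 + l))
362760/(-497890) - 126035/(v(314) + u(-499, -482)) = 362760/(-497890) - 126035/(18*314*(5 - 1*314) + (-258 - 499 - 482)) = 362760*(-1/497890) - 126035/(18*314*(5 - 314) - 1239) = -36276/49789 - 126035/(18*314*(-309) - 1239) = -36276/49789 - 126035/(-1746468 - 1239) = -36276/49789 - 126035/(-1747707) = -36276/49789 - 126035*(-1/1747707) = -36276/49789 + 9695/134439 = -4394204809/6693583371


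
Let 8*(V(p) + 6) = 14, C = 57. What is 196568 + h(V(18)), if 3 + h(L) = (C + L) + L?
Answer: 393227/2 ≈ 1.9661e+5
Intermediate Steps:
V(p) = -17/4 (V(p) = -6 + (⅛)*14 = -6 + 7/4 = -17/4)
h(L) = 54 + 2*L (h(L) = -3 + ((57 + L) + L) = -3 + (57 + 2*L) = 54 + 2*L)
196568 + h(V(18)) = 196568 + (54 + 2*(-17/4)) = 196568 + (54 - 17/2) = 196568 + 91/2 = 393227/2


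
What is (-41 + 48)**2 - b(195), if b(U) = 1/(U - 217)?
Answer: 1079/22 ≈ 49.045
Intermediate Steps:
b(U) = 1/(-217 + U)
(-41 + 48)**2 - b(195) = (-41 + 48)**2 - 1/(-217 + 195) = 7**2 - 1/(-22) = 49 - 1*(-1/22) = 49 + 1/22 = 1079/22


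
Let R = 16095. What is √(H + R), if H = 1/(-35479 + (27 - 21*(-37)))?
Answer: 14*√3949370153/6935 ≈ 126.87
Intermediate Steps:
H = -1/34675 (H = 1/(-35479 + (27 + 777)) = 1/(-35479 + 804) = 1/(-34675) = -1/34675 ≈ -2.8839e-5)
√(H + R) = √(-1/34675 + 16095) = √(558094124/34675) = 14*√3949370153/6935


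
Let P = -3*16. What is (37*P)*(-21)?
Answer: 37296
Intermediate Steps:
P = -48
(37*P)*(-21) = (37*(-48))*(-21) = -1776*(-21) = 37296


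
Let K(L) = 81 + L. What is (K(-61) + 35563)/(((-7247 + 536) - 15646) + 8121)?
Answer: -35583/14236 ≈ -2.4995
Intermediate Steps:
(K(-61) + 35563)/(((-7247 + 536) - 15646) + 8121) = ((81 - 61) + 35563)/(((-7247 + 536) - 15646) + 8121) = (20 + 35563)/((-6711 - 15646) + 8121) = 35583/(-22357 + 8121) = 35583/(-14236) = 35583*(-1/14236) = -35583/14236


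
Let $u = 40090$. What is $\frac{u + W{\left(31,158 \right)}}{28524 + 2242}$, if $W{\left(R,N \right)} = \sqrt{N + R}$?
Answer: $\frac{20045}{15383} + \frac{3 \sqrt{21}}{30766} \approx 1.3035$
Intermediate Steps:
$\frac{u + W{\left(31,158 \right)}}{28524 + 2242} = \frac{40090 + \sqrt{158 + 31}}{28524 + 2242} = \frac{40090 + \sqrt{189}}{30766} = \left(40090 + 3 \sqrt{21}\right) \frac{1}{30766} = \frac{20045}{15383} + \frac{3 \sqrt{21}}{30766}$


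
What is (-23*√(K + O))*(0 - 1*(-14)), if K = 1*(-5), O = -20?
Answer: -1610*I ≈ -1610.0*I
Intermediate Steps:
K = -5
(-23*√(K + O))*(0 - 1*(-14)) = (-23*√(-5 - 20))*(0 - 1*(-14)) = (-115*I)*(0 + 14) = -115*I*14 = -1610*I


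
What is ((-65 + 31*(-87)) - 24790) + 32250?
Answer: 4698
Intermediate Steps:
((-65 + 31*(-87)) - 24790) + 32250 = ((-65 - 2697) - 24790) + 32250 = (-2762 - 24790) + 32250 = -27552 + 32250 = 4698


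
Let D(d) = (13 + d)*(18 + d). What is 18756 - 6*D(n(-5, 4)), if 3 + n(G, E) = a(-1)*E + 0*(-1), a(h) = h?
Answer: 18360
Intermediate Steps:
n(G, E) = -3 - E (n(G, E) = -3 + (-E + 0*(-1)) = -3 + (-E + 0) = -3 - E)
18756 - 6*D(n(-5, 4)) = 18756 - 6*(234 + (-3 - 1*4)² + 31*(-3 - 1*4)) = 18756 - 6*(234 + (-3 - 4)² + 31*(-3 - 4)) = 18756 - 6*(234 + (-7)² + 31*(-7)) = 18756 - 6*(234 + 49 - 217) = 18756 - 6*66 = 18756 - 1*396 = 18756 - 396 = 18360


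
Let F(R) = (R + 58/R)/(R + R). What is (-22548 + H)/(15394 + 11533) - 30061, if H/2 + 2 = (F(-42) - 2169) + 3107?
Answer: -713955381775/23749614 ≈ -30062.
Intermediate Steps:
F(R) = (R + 58/R)/(2*R) (F(R) = (R + 58/R)/((2*R)) = (R + 58/R)*(1/(2*R)) = (R + 58/R)/(2*R))
H = 1652015/882 (H = -4 + 2*(((1/2 + 29/(-42)**2) - 2169) + 3107) = -4 + 2*(((1/2 + 29*(1/1764)) - 2169) + 3107) = -4 + 2*(((1/2 + 29/1764) - 2169) + 3107) = -4 + 2*((911/1764 - 2169) + 3107) = -4 + 2*(-3825205/1764 + 3107) = -4 + 2*(1655543/1764) = -4 + 1655543/882 = 1652015/882 ≈ 1873.0)
(-22548 + H)/(15394 + 11533) - 30061 = (-22548 + 1652015/882)/(15394 + 11533) - 30061 = -18235321/882/26927 - 30061 = -18235321/882*1/26927 - 30061 = -18235321/23749614 - 30061 = -713955381775/23749614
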